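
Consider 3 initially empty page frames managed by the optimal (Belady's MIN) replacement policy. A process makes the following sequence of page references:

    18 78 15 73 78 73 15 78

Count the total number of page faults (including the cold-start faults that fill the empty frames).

4

18: fault, frames (18)
78: fault, frames (18 78)
15: fault, frames (18 78 15)
73: fault, evict 18, frames (78 15 73)
78: hit
73: hit
15: hit
78: hit
Page faults: 4.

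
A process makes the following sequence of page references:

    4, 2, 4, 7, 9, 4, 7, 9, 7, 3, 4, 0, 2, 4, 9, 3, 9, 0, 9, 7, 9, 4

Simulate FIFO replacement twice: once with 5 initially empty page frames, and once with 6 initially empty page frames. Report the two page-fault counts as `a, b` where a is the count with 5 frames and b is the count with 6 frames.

7, 6

5 frames: F F . F F . . . . F . F . F . . . . . . . . → 7 faults.
6 frames: F F . F F . . . . F . F . . . . . . . . . . → 6 faults.
6 < 7: adding a frame reduced faults, as is typical.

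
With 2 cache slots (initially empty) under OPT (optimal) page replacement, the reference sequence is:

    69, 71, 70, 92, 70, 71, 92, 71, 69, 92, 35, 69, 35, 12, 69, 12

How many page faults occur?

8

69 -> fault, frames (69)
71 -> fault, frames (69 71)
70 -> fault, evict 69, frames (71 70)
92 -> fault, evict 71, frames (70 92)
70 -> hit
71 -> fault, evict 70, frames (92 71)
92 -> hit
71 -> hit
69 -> fault, evict 71, frames (92 69)
92 -> hit
35 -> fault, evict 92, frames (69 35)
69 -> hit
35 -> hit
12 -> fault, evict 35, frames (69 12)
69 -> hit
12 -> hit
Page faults: 8.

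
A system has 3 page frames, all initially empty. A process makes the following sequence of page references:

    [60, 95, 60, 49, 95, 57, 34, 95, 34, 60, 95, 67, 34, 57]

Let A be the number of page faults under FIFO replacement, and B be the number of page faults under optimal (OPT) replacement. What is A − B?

Under FIFO: F F . F . F F F . F . F F F → 10 faults.
Under OPT: F F . F . F F . . . . F . F → 7 faults.
A − B = 10 − 7 = 3.

3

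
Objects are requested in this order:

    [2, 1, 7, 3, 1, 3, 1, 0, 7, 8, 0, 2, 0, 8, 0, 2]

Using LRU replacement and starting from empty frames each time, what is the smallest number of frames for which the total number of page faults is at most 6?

6

f=1: 16 faults
f=2: 12 faults
f=3: 8 faults
f=4: 7 faults
f=5: 7 faults
f=6: 6 faults
Smallest f with faults ≤ 6 is 6.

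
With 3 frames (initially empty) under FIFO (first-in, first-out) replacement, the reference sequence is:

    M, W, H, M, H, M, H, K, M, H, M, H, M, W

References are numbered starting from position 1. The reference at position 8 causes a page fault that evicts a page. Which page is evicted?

M

pos 1: M -> miss, frames (M)
pos 2: W -> miss, frames (M W)
pos 3: H -> miss, frames (M W H)
pos 4: M -> hit
pos 5: H -> hit
pos 6: M -> hit
pos 7: H -> hit
pos 8: K -> miss, evict M, frames (W H K)
At position 8, page M is evicted.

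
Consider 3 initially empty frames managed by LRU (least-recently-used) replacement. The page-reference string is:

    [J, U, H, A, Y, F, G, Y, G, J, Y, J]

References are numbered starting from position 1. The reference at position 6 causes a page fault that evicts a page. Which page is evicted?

H

pos 1: J → fault, frames [J]
pos 2: U → fault, frames [J, U]
pos 3: H → fault, frames [J, U, H]
pos 4: A → fault, evict J, frames [U, H, A]
pos 5: Y → fault, evict U, frames [H, A, Y]
pos 6: F → fault, evict H, frames [A, Y, F]
At position 6, page H is evicted.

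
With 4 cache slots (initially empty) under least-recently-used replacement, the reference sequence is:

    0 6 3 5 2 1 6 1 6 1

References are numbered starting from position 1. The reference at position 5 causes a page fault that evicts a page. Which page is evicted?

pos 1: 0 → miss, frames (0)
pos 2: 6 → miss, frames (0 6)
pos 3: 3 → miss, frames (0 6 3)
pos 4: 5 → miss, frames (0 6 3 5)
pos 5: 2 → miss, evict 0, frames (6 3 5 2)
At position 5, page 0 is evicted.

0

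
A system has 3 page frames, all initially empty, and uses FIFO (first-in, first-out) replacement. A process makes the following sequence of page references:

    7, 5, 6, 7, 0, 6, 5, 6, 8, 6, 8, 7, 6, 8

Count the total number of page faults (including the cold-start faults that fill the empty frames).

7

7 -> miss, frames (7)
5 -> miss, frames (7 5)
6 -> miss, frames (7 5 6)
7 -> hit
0 -> miss, evict 7, frames (5 6 0)
6 -> hit
5 -> hit
6 -> hit
8 -> miss, evict 5, frames (6 0 8)
6 -> hit
8 -> hit
7 -> miss, evict 6, frames (0 8 7)
6 -> miss, evict 0, frames (8 7 6)
8 -> hit
Page faults: 7.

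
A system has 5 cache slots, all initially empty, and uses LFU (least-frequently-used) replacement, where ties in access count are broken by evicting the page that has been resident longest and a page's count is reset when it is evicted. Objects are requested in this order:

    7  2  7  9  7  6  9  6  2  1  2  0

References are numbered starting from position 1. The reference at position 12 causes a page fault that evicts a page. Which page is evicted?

pos 1: 7: miss, frames [7]
pos 2: 2: miss, frames [7, 2]
pos 3: 7: hit
pos 4: 9: miss, frames [7, 2, 9]
pos 5: 7: hit
pos 6: 6: miss, frames [7, 2, 9, 6]
pos 7: 9: hit
pos 8: 6: hit
pos 9: 2: hit
pos 10: 1: miss, frames [7, 2, 9, 6, 1]
pos 11: 2: hit
pos 12: 0: miss, evict 1, frames [7, 2, 9, 6, 0]
At position 12, page 1 is evicted.

1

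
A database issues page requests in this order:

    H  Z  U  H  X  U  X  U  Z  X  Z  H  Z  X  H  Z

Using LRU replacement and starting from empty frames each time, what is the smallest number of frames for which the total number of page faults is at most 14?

2

f=1: 16 faults
f=2: 12 faults
f=3: 6 faults
f=4: 4 faults
Smallest f with faults ≤ 14 is 2.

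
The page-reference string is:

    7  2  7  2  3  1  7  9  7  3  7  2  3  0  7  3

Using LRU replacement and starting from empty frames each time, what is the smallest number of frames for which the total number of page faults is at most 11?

3

f=1: 16 faults
f=2: 12 faults
f=3: 10 faults
f=4: 7 faults
f=5: 6 faults
f=6: 6 faults
Smallest f with faults ≤ 11 is 3.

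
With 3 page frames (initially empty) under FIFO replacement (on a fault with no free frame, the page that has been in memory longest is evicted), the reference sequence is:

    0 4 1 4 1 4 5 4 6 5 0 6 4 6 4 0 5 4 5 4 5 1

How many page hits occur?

13

0 → fault, frames (0)
4 → fault, frames (0 4)
1 → fault, frames (0 4 1)
4 → hit
1 → hit
4 → hit
5 → fault, evict 0, frames (4 1 5)
4 → hit
6 → fault, evict 4, frames (1 5 6)
5 → hit
0 → fault, evict 1, frames (5 6 0)
6 → hit
4 → fault, evict 5, frames (6 0 4)
6 → hit
4 → hit
0 → hit
5 → fault, evict 6, frames (0 4 5)
4 → hit
5 → hit
4 → hit
5 → hit
1 → fault, evict 0, frames (4 5 1)
Hits: 13.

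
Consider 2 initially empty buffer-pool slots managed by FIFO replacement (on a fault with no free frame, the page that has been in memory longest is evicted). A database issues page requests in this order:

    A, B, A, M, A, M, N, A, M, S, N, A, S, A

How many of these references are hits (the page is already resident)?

A → fault, frames {A}
B → fault, frames {A,B}
A → hit
M → fault, evict A, frames {B,M}
A → fault, evict B, frames {M,A}
M → hit
N → fault, evict M, frames {A,N}
A → hit
M → fault, evict A, frames {N,M}
S → fault, evict N, frames {M,S}
N → fault, evict M, frames {S,N}
A → fault, evict S, frames {N,A}
S → fault, evict N, frames {A,S}
A → hit
Hits: 4.

4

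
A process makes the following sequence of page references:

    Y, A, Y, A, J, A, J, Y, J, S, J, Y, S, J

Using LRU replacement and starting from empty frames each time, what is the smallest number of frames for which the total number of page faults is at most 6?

3

f=1: 14 faults
f=2: 8 faults
f=3: 4 faults
f=4: 4 faults
Smallest f with faults ≤ 6 is 3.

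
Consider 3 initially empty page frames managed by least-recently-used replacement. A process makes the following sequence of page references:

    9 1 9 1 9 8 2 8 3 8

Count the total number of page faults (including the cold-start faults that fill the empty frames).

9: fault, frames [9]
1: fault, frames [9, 1]
9: hit
1: hit
9: hit
8: fault, frames [1, 9, 8]
2: fault, evict 1, frames [9, 8, 2]
8: hit
3: fault, evict 9, frames [2, 8, 3]
8: hit
Page faults: 5.

5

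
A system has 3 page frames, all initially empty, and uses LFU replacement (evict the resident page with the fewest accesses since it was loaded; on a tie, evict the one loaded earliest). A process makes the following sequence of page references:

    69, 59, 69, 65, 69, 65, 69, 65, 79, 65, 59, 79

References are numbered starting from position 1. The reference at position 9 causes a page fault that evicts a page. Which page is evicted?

pos 1: 69: fault, frames [69]
pos 2: 59: fault, frames [69, 59]
pos 3: 69: hit
pos 4: 65: fault, frames [69, 59, 65]
pos 5: 69: hit
pos 6: 65: hit
pos 7: 69: hit
pos 8: 65: hit
pos 9: 79: fault, evict 59, frames [69, 65, 79]
At position 9, page 59 is evicted.

59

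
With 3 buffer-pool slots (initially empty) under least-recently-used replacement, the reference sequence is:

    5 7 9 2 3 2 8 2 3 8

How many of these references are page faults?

5 -> fault, frames {5}
7 -> fault, frames {5,7}
9 -> fault, frames {5,7,9}
2 -> fault, evict 5, frames {7,9,2}
3 -> fault, evict 7, frames {9,2,3}
2 -> hit
8 -> fault, evict 9, frames {3,2,8}
2 -> hit
3 -> hit
8 -> hit
Page faults: 6.

6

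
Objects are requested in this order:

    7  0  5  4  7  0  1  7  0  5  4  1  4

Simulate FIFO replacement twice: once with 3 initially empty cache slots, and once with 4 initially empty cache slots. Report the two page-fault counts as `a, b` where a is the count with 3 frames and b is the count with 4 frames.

9, 10

3 frames: F F F F F F F . . F F . . → 9 faults.
4 frames: F F F F . . F F F F F F . → 10 faults.
10 > 9: adding a frame increased faults — Belady's anomaly.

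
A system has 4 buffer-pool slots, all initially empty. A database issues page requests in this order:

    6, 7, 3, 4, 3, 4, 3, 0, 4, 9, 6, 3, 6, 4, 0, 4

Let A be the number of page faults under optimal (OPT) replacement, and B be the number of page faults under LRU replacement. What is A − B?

Under OPT: F F F F . . . F . F . . . . F . → 7 faults.
Under LRU: F F F F . . . F . F F F . . F . → 9 faults.
A − B = 7 − 9 = -2.

-2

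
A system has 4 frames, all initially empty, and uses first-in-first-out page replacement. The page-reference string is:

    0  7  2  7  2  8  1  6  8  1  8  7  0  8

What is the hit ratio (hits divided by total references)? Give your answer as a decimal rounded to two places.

0.36

0 -> miss, frames [0]
7 -> miss, frames [0, 7]
2 -> miss, frames [0, 7, 2]
7 -> hit
2 -> hit
8 -> miss, frames [0, 7, 2, 8]
1 -> miss, evict 0, frames [7, 2, 8, 1]
6 -> miss, evict 7, frames [2, 8, 1, 6]
8 -> hit
1 -> hit
8 -> hit
7 -> miss, evict 2, frames [8, 1, 6, 7]
0 -> miss, evict 8, frames [1, 6, 7, 0]
8 -> miss, evict 1, frames [6, 7, 0, 8]
Hits: 5 of 14 references → 5/14 = 0.3571.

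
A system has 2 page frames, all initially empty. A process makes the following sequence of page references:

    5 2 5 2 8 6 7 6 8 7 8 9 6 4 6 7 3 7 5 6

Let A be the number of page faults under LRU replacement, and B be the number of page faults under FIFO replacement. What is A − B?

Under LRU: F F . . F F F . F F . F F F . F F . F F → 14 faults.
Under FIFO: F F . . F F F . F . . F F F . F F . F F → 13 faults.
A − B = 14 − 13 = 1.

1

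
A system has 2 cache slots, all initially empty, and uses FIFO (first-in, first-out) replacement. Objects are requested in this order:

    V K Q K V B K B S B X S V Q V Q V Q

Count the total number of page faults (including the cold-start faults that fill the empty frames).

V → fault, frames [V]
K → fault, frames [V, K]
Q → fault, evict V, frames [K, Q]
K → hit
V → fault, evict K, frames [Q, V]
B → fault, evict Q, frames [V, B]
K → fault, evict V, frames [B, K]
B → hit
S → fault, evict B, frames [K, S]
B → fault, evict K, frames [S, B]
X → fault, evict S, frames [B, X]
S → fault, evict B, frames [X, S]
V → fault, evict X, frames [S, V]
Q → fault, evict S, frames [V, Q]
V → hit
Q → hit
V → hit
Q → hit
Page faults: 12.

12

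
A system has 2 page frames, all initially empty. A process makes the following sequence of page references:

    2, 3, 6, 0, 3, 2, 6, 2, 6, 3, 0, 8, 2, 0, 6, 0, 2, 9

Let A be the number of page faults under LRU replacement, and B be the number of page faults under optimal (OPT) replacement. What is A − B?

Under LRU: F F F F F F F . . F F F F F F . F F → 15 faults.
Under OPT: F F F F . F F . . F F F . F F . F F → 13 faults.
A − B = 15 − 13 = 2.

2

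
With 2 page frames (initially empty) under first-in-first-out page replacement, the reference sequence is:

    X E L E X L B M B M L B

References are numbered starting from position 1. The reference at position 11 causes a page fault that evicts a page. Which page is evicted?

pos 1: X: miss, frames (X)
pos 2: E: miss, frames (X E)
pos 3: L: miss, evict X, frames (E L)
pos 4: E: hit
pos 5: X: miss, evict E, frames (L X)
pos 6: L: hit
pos 7: B: miss, evict L, frames (X B)
pos 8: M: miss, evict X, frames (B M)
pos 9: B: hit
pos 10: M: hit
pos 11: L: miss, evict B, frames (M L)
At position 11, page B is evicted.

B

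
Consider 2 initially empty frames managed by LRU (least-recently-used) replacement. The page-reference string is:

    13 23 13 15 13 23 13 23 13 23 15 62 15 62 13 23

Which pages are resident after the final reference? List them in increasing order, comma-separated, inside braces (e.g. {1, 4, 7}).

13 → miss, frames [13]
23 → miss, frames [13, 23]
13 → hit
15 → miss, evict 23, frames [13, 15]
13 → hit
23 → miss, evict 15, frames [13, 23]
13 → hit
23 → hit
13 → hit
23 → hit
15 → miss, evict 13, frames [23, 15]
62 → miss, evict 23, frames [15, 62]
15 → hit
62 → hit
13 → miss, evict 15, frames [62, 13]
23 → miss, evict 62, frames [13, 23]

{13, 23}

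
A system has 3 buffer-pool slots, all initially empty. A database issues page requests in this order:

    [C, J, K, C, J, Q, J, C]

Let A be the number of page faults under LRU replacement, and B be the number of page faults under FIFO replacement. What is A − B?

Under LRU: F F F . . F . . → 4 faults.
Under FIFO: F F F . . F . F → 5 faults.
A − B = 4 − 5 = -1.

-1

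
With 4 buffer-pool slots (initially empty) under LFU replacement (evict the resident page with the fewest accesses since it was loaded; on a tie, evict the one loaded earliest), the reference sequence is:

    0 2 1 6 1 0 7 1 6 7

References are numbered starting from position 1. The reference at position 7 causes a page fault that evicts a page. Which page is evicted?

pos 1: 0: fault, frames {0}
pos 2: 2: fault, frames {0,2}
pos 3: 1: fault, frames {0,2,1}
pos 4: 6: fault, frames {0,2,1,6}
pos 5: 1: hit
pos 6: 0: hit
pos 7: 7: fault, evict 2, frames {0,1,6,7}
At position 7, page 2 is evicted.

2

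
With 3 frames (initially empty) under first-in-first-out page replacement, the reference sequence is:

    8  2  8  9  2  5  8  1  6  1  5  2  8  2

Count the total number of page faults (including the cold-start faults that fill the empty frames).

10

8 → fault, frames [8]
2 → fault, frames [8, 2]
8 → hit
9 → fault, frames [8, 2, 9]
2 → hit
5 → fault, evict 8, frames [2, 9, 5]
8 → fault, evict 2, frames [9, 5, 8]
1 → fault, evict 9, frames [5, 8, 1]
6 → fault, evict 5, frames [8, 1, 6]
1 → hit
5 → fault, evict 8, frames [1, 6, 5]
2 → fault, evict 1, frames [6, 5, 2]
8 → fault, evict 6, frames [5, 2, 8]
2 → hit
Page faults: 10.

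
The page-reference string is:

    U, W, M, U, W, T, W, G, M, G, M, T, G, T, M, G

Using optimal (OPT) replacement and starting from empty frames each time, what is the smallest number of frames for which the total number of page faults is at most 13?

f=1: 16 faults
f=2: 9 faults
f=3: 5 faults
f=4: 5 faults
f=5: 5 faults
Smallest f with faults ≤ 13 is 2.

2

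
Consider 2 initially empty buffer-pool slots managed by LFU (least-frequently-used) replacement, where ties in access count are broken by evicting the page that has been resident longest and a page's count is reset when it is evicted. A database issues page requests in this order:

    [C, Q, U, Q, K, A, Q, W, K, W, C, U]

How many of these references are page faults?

C: fault, frames {C}
Q: fault, frames {C,Q}
U: fault, evict C, frames {Q,U}
Q: hit
K: fault, evict U, frames {Q,K}
A: fault, evict K, frames {Q,A}
Q: hit
W: fault, evict A, frames {Q,W}
K: fault, evict W, frames {Q,K}
W: fault, evict K, frames {Q,W}
C: fault, evict W, frames {Q,C}
U: fault, evict C, frames {Q,U}
Page faults: 10.

10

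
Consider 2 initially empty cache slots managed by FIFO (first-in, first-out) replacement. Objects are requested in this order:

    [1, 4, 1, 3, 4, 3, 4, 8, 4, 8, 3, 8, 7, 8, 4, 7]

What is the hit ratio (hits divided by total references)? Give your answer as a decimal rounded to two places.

0.44

1 -> fault, frames [1]
4 -> fault, frames [1, 4]
1 -> hit
3 -> fault, evict 1, frames [4, 3]
4 -> hit
3 -> hit
4 -> hit
8 -> fault, evict 4, frames [3, 8]
4 -> fault, evict 3, frames [8, 4]
8 -> hit
3 -> fault, evict 8, frames [4, 3]
8 -> fault, evict 4, frames [3, 8]
7 -> fault, evict 3, frames [8, 7]
8 -> hit
4 -> fault, evict 8, frames [7, 4]
7 -> hit
Hits: 7 of 16 references → 7/16 = 0.4375.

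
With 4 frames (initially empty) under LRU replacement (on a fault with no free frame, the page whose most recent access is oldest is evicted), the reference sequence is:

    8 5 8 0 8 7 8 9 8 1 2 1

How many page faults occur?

7

8 → miss, frames [8]
5 → miss, frames [8, 5]
8 → hit
0 → miss, frames [5, 8, 0]
8 → hit
7 → miss, frames [5, 0, 8, 7]
8 → hit
9 → miss, evict 5, frames [0, 7, 8, 9]
8 → hit
1 → miss, evict 0, frames [7, 9, 8, 1]
2 → miss, evict 7, frames [9, 8, 1, 2]
1 → hit
Page faults: 7.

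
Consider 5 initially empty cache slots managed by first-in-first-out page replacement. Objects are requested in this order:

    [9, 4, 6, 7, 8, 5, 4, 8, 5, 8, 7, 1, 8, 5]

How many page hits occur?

7

9 → miss, frames [9]
4 → miss, frames [9, 4]
6 → miss, frames [9, 4, 6]
7 → miss, frames [9, 4, 6, 7]
8 → miss, frames [9, 4, 6, 7, 8]
5 → miss, evict 9, frames [4, 6, 7, 8, 5]
4 → hit
8 → hit
5 → hit
8 → hit
7 → hit
1 → miss, evict 4, frames [6, 7, 8, 5, 1]
8 → hit
5 → hit
Hits: 7.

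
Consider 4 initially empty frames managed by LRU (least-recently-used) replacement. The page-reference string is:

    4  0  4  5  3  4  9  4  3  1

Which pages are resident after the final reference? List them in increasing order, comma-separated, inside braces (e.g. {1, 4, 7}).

{1, 3, 4, 9}

4 → fault, frames (4)
0 → fault, frames (4 0)
4 → hit
5 → fault, frames (0 4 5)
3 → fault, frames (0 4 5 3)
4 → hit
9 → fault, evict 0, frames (5 3 4 9)
4 → hit
3 → hit
1 → fault, evict 5, frames (9 4 3 1)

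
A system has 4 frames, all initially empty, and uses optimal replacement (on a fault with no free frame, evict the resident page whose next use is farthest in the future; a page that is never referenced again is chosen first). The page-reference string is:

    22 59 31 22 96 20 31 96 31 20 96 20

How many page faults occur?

22: miss, frames (22)
59: miss, frames (22 59)
31: miss, frames (22 59 31)
22: hit
96: miss, frames (22 59 31 96)
20: miss, evict 59, frames (22 31 96 20)
31: hit
96: hit
31: hit
20: hit
96: hit
20: hit
Page faults: 5.

5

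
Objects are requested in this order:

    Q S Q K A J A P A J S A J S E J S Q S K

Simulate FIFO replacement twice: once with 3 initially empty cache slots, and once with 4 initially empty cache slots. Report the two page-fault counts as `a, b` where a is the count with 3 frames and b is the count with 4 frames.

13, 10

3 frames: F F . F F F . F . . F F F . F . F F . F → 13 faults.
4 frames: F F . F F F . F . . F . . . F . . F . F → 10 faults.
10 < 13: adding a frame reduced faults, as is typical.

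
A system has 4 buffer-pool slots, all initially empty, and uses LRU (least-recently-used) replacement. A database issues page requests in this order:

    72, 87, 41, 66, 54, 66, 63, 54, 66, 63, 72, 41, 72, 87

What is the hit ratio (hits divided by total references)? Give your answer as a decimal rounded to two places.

0.36

72: fault, frames {72}
87: fault, frames {72,87}
41: fault, frames {72,87,41}
66: fault, frames {72,87,41,66}
54: fault, evict 72, frames {87,41,66,54}
66: hit
63: fault, evict 87, frames {41,54,66,63}
54: hit
66: hit
63: hit
72: fault, evict 41, frames {54,66,63,72}
41: fault, evict 54, frames {66,63,72,41}
72: hit
87: fault, evict 66, frames {63,41,72,87}
Hits: 5 of 14 references → 5/14 = 0.3571.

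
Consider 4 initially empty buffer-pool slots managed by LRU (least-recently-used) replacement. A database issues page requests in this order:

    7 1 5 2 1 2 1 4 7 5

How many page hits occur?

3

7: miss, frames (7)
1: miss, frames (7 1)
5: miss, frames (7 1 5)
2: miss, frames (7 1 5 2)
1: hit
2: hit
1: hit
4: miss, evict 7, frames (5 2 1 4)
7: miss, evict 5, frames (2 1 4 7)
5: miss, evict 2, frames (1 4 7 5)
Hits: 3.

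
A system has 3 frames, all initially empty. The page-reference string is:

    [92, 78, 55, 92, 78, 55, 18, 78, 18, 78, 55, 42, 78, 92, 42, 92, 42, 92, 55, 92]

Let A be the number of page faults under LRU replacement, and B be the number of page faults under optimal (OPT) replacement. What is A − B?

1

Under LRU: F F F . . . F . . . . F . F . . . . F . → 7 faults.
Under OPT: F F F . . . F . . . . F . F . . . . . . → 6 faults.
A − B = 7 − 6 = 1.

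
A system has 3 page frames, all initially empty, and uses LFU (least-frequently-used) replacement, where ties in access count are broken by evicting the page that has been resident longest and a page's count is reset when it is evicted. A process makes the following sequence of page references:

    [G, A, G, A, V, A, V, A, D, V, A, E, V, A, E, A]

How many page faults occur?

5

G -> fault, frames {G}
A -> fault, frames {G,A}
G -> hit
A -> hit
V -> fault, frames {G,A,V}
A -> hit
V -> hit
A -> hit
D -> fault, evict G, frames {A,V,D}
V -> hit
A -> hit
E -> fault, evict D, frames {A,V,E}
V -> hit
A -> hit
E -> hit
A -> hit
Page faults: 5.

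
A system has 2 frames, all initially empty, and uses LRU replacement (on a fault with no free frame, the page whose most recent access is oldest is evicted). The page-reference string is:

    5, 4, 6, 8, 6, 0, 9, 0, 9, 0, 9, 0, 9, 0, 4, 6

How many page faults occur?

8

5 → miss, frames (5)
4 → miss, frames (5 4)
6 → miss, evict 5, frames (4 6)
8 → miss, evict 4, frames (6 8)
6 → hit
0 → miss, evict 8, frames (6 0)
9 → miss, evict 6, frames (0 9)
0 → hit
9 → hit
0 → hit
9 → hit
0 → hit
9 → hit
0 → hit
4 → miss, evict 9, frames (0 4)
6 → miss, evict 0, frames (4 6)
Page faults: 8.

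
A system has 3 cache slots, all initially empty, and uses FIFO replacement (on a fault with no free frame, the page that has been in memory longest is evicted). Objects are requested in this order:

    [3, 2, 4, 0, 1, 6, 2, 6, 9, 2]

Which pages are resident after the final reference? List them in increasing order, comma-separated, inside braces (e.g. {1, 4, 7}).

{2, 6, 9}

3 -> fault, frames (3)
2 -> fault, frames (3 2)
4 -> fault, frames (3 2 4)
0 -> fault, evict 3, frames (2 4 0)
1 -> fault, evict 2, frames (4 0 1)
6 -> fault, evict 4, frames (0 1 6)
2 -> fault, evict 0, frames (1 6 2)
6 -> hit
9 -> fault, evict 1, frames (6 2 9)
2 -> hit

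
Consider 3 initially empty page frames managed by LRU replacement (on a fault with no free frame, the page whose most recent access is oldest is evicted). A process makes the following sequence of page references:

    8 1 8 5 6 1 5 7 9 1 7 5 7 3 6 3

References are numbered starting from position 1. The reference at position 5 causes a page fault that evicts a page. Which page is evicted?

pos 1: 8: miss, frames (8)
pos 2: 1: miss, frames (8 1)
pos 3: 8: hit
pos 4: 5: miss, frames (1 8 5)
pos 5: 6: miss, evict 1, frames (8 5 6)
At position 5, page 1 is evicted.

1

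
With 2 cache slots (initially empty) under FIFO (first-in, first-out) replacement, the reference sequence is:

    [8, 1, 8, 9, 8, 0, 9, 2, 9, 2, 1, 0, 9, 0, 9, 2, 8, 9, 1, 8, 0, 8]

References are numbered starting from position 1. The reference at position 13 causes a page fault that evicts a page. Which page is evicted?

pos 1: 8 -> fault, frames {8}
pos 2: 1 -> fault, frames {8,1}
pos 3: 8 -> hit
pos 4: 9 -> fault, evict 8, frames {1,9}
pos 5: 8 -> fault, evict 1, frames {9,8}
pos 6: 0 -> fault, evict 9, frames {8,0}
pos 7: 9 -> fault, evict 8, frames {0,9}
pos 8: 2 -> fault, evict 0, frames {9,2}
pos 9: 9 -> hit
pos 10: 2 -> hit
pos 11: 1 -> fault, evict 9, frames {2,1}
pos 12: 0 -> fault, evict 2, frames {1,0}
pos 13: 9 -> fault, evict 1, frames {0,9}
At position 13, page 1 is evicted.

1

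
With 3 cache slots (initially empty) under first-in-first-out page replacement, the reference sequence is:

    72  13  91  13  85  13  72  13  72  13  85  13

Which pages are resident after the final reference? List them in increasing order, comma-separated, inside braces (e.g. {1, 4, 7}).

{13, 72, 85}

72 -> miss, frames {72}
13 -> miss, frames {72,13}
91 -> miss, frames {72,13,91}
13 -> hit
85 -> miss, evict 72, frames {13,91,85}
13 -> hit
72 -> miss, evict 13, frames {91,85,72}
13 -> miss, evict 91, frames {85,72,13}
72 -> hit
13 -> hit
85 -> hit
13 -> hit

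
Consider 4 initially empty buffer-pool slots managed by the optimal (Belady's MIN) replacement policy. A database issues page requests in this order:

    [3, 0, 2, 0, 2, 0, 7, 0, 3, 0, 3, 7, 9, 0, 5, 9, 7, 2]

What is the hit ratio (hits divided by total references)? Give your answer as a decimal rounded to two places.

3 -> fault, frames (3)
0 -> fault, frames (3 0)
2 -> fault, frames (3 0 2)
0 -> hit
2 -> hit
0 -> hit
7 -> fault, frames (3 0 2 7)
0 -> hit
3 -> hit
0 -> hit
3 -> hit
7 -> hit
9 -> fault, evict 3, frames (0 2 7 9)
0 -> hit
5 -> fault, evict 0, frames (2 7 9 5)
9 -> hit
7 -> hit
2 -> hit
Hits: 12 of 18 references → 12/18 = 0.6667.

0.67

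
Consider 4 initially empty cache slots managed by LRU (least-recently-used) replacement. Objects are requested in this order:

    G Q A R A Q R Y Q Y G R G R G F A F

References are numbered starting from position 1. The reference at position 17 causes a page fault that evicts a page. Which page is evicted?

pos 1: G -> fault, frames {G}
pos 2: Q -> fault, frames {G,Q}
pos 3: A -> fault, frames {G,Q,A}
pos 4: R -> fault, frames {G,Q,A,R}
pos 5: A -> hit
pos 6: Q -> hit
pos 7: R -> hit
pos 8: Y -> fault, evict G, frames {A,Q,R,Y}
pos 9: Q -> hit
pos 10: Y -> hit
pos 11: G -> fault, evict A, frames {R,Q,Y,G}
pos 12: R -> hit
pos 13: G -> hit
pos 14: R -> hit
pos 15: G -> hit
pos 16: F -> fault, evict Q, frames {Y,R,G,F}
pos 17: A -> fault, evict Y, frames {R,G,F,A}
At position 17, page Y is evicted.

Y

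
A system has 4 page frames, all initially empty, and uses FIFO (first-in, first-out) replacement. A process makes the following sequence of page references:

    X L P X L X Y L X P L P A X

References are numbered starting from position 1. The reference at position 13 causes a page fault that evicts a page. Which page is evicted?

X

pos 1: X: miss, frames [X]
pos 2: L: miss, frames [X, L]
pos 3: P: miss, frames [X, L, P]
pos 4: X: hit
pos 5: L: hit
pos 6: X: hit
pos 7: Y: miss, frames [X, L, P, Y]
pos 8: L: hit
pos 9: X: hit
pos 10: P: hit
pos 11: L: hit
pos 12: P: hit
pos 13: A: miss, evict X, frames [L, P, Y, A]
At position 13, page X is evicted.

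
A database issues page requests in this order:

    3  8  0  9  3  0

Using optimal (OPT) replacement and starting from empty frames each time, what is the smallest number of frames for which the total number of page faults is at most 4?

3

f=1: 6 faults
f=2: 5 faults
f=3: 4 faults
f=4: 4 faults
Smallest f with faults ≤ 4 is 3.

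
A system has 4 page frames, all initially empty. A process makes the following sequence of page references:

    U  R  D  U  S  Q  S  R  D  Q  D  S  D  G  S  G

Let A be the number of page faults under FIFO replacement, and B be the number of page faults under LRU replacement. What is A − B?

Under FIFO: F F F . F F . . . . . . . F . . → 6 faults.
Under LRU: F F F . F F . F F . . . . F . . → 8 faults.
A − B = 6 − 8 = -2.

-2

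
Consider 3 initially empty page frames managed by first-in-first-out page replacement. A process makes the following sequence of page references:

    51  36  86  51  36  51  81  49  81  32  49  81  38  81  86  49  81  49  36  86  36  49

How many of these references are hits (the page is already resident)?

51: fault, frames (51)
36: fault, frames (51 36)
86: fault, frames (51 36 86)
51: hit
36: hit
51: hit
81: fault, evict 51, frames (36 86 81)
49: fault, evict 36, frames (86 81 49)
81: hit
32: fault, evict 86, frames (81 49 32)
49: hit
81: hit
38: fault, evict 81, frames (49 32 38)
81: fault, evict 49, frames (32 38 81)
86: fault, evict 32, frames (38 81 86)
49: fault, evict 38, frames (81 86 49)
81: hit
49: hit
36: fault, evict 81, frames (86 49 36)
86: hit
36: hit
49: hit
Hits: 11.

11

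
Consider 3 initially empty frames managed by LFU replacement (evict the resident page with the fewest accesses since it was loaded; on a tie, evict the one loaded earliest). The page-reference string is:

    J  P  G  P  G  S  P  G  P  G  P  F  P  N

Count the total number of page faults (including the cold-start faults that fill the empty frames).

6

J -> fault, frames (J)
P -> fault, frames (J P)
G -> fault, frames (J P G)
P -> hit
G -> hit
S -> fault, evict J, frames (P G S)
P -> hit
G -> hit
P -> hit
G -> hit
P -> hit
F -> fault, evict S, frames (P G F)
P -> hit
N -> fault, evict F, frames (P G N)
Page faults: 6.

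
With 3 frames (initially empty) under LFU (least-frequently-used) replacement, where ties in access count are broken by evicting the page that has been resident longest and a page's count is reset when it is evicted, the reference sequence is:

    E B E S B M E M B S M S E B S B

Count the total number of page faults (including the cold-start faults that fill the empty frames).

E: miss, frames {E}
B: miss, frames {E,B}
E: hit
S: miss, frames {E,B,S}
B: hit
M: miss, evict S, frames {E,B,M}
E: hit
M: hit
B: hit
S: miss, evict M, frames {E,B,S}
M: miss, evict S, frames {E,B,M}
S: miss, evict M, frames {E,B,S}
E: hit
B: hit
S: hit
B: hit
Page faults: 7.

7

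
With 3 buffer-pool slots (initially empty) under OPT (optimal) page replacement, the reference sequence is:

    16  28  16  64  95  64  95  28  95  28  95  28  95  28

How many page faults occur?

16 → miss, frames {16}
28 → miss, frames {16,28}
16 → hit
64 → miss, frames {16,28,64}
95 → miss, evict 16, frames {28,64,95}
64 → hit
95 → hit
28 → hit
95 → hit
28 → hit
95 → hit
28 → hit
95 → hit
28 → hit
Page faults: 4.

4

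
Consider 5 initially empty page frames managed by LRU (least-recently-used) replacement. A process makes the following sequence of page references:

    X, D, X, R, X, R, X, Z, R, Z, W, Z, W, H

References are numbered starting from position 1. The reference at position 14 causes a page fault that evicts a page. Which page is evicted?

pos 1: X: fault, frames {X}
pos 2: D: fault, frames {X,D}
pos 3: X: hit
pos 4: R: fault, frames {D,X,R}
pos 5: X: hit
pos 6: R: hit
pos 7: X: hit
pos 8: Z: fault, frames {D,R,X,Z}
pos 9: R: hit
pos 10: Z: hit
pos 11: W: fault, frames {D,X,R,Z,W}
pos 12: Z: hit
pos 13: W: hit
pos 14: H: fault, evict D, frames {X,R,Z,W,H}
At position 14, page D is evicted.

D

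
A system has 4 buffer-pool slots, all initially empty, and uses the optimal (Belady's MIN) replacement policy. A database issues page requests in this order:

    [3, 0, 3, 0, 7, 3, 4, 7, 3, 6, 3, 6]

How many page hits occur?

7

3 → miss, frames [3]
0 → miss, frames [3, 0]
3 → hit
0 → hit
7 → miss, frames [3, 0, 7]
3 → hit
4 → miss, frames [3, 0, 7, 4]
7 → hit
3 → hit
6 → miss, evict 4, frames [3, 0, 7, 6]
3 → hit
6 → hit
Hits: 7.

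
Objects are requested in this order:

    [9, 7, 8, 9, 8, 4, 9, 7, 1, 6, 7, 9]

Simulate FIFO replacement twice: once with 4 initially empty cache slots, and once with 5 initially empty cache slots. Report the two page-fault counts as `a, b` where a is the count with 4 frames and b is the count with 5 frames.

4 frames: F F F . . F . . F F F F → 8 faults.
5 frames: F F F . . F . . F F . F → 7 faults.
7 < 8: adding a frame reduced faults, as is typical.

8, 7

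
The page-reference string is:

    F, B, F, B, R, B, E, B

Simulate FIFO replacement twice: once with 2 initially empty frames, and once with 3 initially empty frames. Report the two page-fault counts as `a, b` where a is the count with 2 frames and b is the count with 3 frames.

2 frames: F F . . F . F F → 5 faults.
3 frames: F F . . F . F . → 4 faults.
4 < 5: adding a frame reduced faults, as is typical.

5, 4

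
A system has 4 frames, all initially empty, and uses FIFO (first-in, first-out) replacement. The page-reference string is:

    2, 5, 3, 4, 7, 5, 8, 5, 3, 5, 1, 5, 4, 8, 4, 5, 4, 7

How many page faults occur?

13

2 -> miss, frames (2)
5 -> miss, frames (2 5)
3 -> miss, frames (2 5 3)
4 -> miss, frames (2 5 3 4)
7 -> miss, evict 2, frames (5 3 4 7)
5 -> hit
8 -> miss, evict 5, frames (3 4 7 8)
5 -> miss, evict 3, frames (4 7 8 5)
3 -> miss, evict 4, frames (7 8 5 3)
5 -> hit
1 -> miss, evict 7, frames (8 5 3 1)
5 -> hit
4 -> miss, evict 8, frames (5 3 1 4)
8 -> miss, evict 5, frames (3 1 4 8)
4 -> hit
5 -> miss, evict 3, frames (1 4 8 5)
4 -> hit
7 -> miss, evict 1, frames (4 8 5 7)
Page faults: 13.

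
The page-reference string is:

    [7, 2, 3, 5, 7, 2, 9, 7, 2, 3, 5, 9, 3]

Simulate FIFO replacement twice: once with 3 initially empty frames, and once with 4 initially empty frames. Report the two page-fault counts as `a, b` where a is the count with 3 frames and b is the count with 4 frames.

9, 10

3 frames: F F F F F F F . . F F . . → 9 faults.
4 frames: F F F F . . F F F F F F . → 10 faults.
10 > 9: adding a frame increased faults — Belady's anomaly.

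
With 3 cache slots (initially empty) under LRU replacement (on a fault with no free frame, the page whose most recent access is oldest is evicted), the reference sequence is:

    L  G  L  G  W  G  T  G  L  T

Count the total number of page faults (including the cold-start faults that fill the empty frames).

L: miss, frames [L]
G: miss, frames [L, G]
L: hit
G: hit
W: miss, frames [L, G, W]
G: hit
T: miss, evict L, frames [W, G, T]
G: hit
L: miss, evict W, frames [T, G, L]
T: hit
Page faults: 5.

5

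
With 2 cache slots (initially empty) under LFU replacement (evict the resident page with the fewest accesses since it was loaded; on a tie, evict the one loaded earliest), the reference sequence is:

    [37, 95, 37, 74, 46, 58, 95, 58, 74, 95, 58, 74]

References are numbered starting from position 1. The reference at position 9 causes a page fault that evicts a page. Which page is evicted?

58

pos 1: 37 -> fault, frames [37]
pos 2: 95 -> fault, frames [37, 95]
pos 3: 37 -> hit
pos 4: 74 -> fault, evict 95, frames [37, 74]
pos 5: 46 -> fault, evict 74, frames [37, 46]
pos 6: 58 -> fault, evict 46, frames [37, 58]
pos 7: 95 -> fault, evict 58, frames [37, 95]
pos 8: 58 -> fault, evict 95, frames [37, 58]
pos 9: 74 -> fault, evict 58, frames [37, 74]
At position 9, page 58 is evicted.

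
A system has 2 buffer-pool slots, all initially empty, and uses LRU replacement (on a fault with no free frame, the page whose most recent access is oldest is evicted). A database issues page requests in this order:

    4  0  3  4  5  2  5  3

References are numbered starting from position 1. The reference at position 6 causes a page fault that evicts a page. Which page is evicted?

4

pos 1: 4: miss, frames (4)
pos 2: 0: miss, frames (4 0)
pos 3: 3: miss, evict 4, frames (0 3)
pos 4: 4: miss, evict 0, frames (3 4)
pos 5: 5: miss, evict 3, frames (4 5)
pos 6: 2: miss, evict 4, frames (5 2)
At position 6, page 4 is evicted.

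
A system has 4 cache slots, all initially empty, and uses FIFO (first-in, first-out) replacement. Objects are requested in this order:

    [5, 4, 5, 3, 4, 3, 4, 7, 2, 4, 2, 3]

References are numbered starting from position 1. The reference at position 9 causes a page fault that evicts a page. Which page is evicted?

5

pos 1: 5 -> fault, frames (5)
pos 2: 4 -> fault, frames (5 4)
pos 3: 5 -> hit
pos 4: 3 -> fault, frames (5 4 3)
pos 5: 4 -> hit
pos 6: 3 -> hit
pos 7: 4 -> hit
pos 8: 7 -> fault, frames (5 4 3 7)
pos 9: 2 -> fault, evict 5, frames (4 3 7 2)
At position 9, page 5 is evicted.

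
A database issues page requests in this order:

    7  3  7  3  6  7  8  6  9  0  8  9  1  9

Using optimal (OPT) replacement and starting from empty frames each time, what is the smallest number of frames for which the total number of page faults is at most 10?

f=1: 14 faults
f=2: 8 faults
f=3: 7 faults
f=4: 7 faults
f=5: 7 faults
f=6: 7 faults
f=7: 7 faults
Smallest f with faults ≤ 10 is 2.

2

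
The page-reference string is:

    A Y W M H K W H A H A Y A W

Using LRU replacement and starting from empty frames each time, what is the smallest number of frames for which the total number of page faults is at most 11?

2

f=1: 14 faults
f=2: 11 faults
f=3: 10 faults
f=4: 8 faults
f=5: 8 faults
f=6: 6 faults
Smallest f with faults ≤ 11 is 2.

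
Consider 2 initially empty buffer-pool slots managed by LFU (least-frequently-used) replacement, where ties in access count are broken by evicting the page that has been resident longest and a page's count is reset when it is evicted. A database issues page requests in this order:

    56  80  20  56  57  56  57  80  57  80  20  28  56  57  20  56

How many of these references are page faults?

11

56: fault, frames (56)
80: fault, frames (56 80)
20: fault, evict 56, frames (80 20)
56: fault, evict 80, frames (20 56)
57: fault, evict 20, frames (56 57)
56: hit
57: hit
80: fault, evict 56, frames (57 80)
57: hit
80: hit
20: fault, evict 80, frames (57 20)
28: fault, evict 20, frames (57 28)
56: fault, evict 28, frames (57 56)
57: hit
20: fault, evict 56, frames (57 20)
56: fault, evict 20, frames (57 56)
Page faults: 11.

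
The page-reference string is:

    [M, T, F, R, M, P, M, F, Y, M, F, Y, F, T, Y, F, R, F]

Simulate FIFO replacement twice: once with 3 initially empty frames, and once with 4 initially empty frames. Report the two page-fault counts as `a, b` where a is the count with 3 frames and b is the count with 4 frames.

12, 10

3 frames: F F F F F F . F F F . . . F . F F . → 12 faults.
4 frames: F F F F . F F . F . F . . F . . F . → 10 faults.
10 < 12: adding a frame reduced faults, as is typical.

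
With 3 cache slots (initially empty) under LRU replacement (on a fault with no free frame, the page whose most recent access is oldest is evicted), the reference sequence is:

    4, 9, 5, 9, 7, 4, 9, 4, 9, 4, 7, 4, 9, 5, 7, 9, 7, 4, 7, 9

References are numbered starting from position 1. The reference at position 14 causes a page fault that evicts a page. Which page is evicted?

7

pos 1: 4 -> miss, frames [4]
pos 2: 9 -> miss, frames [4, 9]
pos 3: 5 -> miss, frames [4, 9, 5]
pos 4: 9 -> hit
pos 5: 7 -> miss, evict 4, frames [5, 9, 7]
pos 6: 4 -> miss, evict 5, frames [9, 7, 4]
pos 7: 9 -> hit
pos 8: 4 -> hit
pos 9: 9 -> hit
pos 10: 4 -> hit
pos 11: 7 -> hit
pos 12: 4 -> hit
pos 13: 9 -> hit
pos 14: 5 -> miss, evict 7, frames [4, 9, 5]
At position 14, page 7 is evicted.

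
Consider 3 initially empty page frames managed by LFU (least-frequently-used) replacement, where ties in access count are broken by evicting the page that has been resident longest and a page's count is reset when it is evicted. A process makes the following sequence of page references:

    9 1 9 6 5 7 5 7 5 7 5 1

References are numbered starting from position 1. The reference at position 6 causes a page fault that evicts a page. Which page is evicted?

pos 1: 9 → miss, frames (9)
pos 2: 1 → miss, frames (9 1)
pos 3: 9 → hit
pos 4: 6 → miss, frames (9 1 6)
pos 5: 5 → miss, evict 1, frames (9 6 5)
pos 6: 7 → miss, evict 6, frames (9 5 7)
At position 6, page 6 is evicted.

6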